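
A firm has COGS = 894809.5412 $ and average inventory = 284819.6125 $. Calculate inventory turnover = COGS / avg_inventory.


Turnover = 894809.5412 / 284819.6125 = 3.1417

3.1417


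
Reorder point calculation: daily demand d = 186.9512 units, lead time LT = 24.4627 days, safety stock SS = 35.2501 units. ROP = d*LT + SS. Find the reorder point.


d*LT = 186.9512 * 24.4627 = 4573.3311
ROP = 4573.3311 + 35.2501 = 4608.5812

4608.5812 units


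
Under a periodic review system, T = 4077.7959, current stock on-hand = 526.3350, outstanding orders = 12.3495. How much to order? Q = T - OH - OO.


Inventory position = OH + OO = 526.3350 + 12.3495 = 538.6845
Q = 4077.7959 - 538.6845 = 3539.1114

3539.1114 units


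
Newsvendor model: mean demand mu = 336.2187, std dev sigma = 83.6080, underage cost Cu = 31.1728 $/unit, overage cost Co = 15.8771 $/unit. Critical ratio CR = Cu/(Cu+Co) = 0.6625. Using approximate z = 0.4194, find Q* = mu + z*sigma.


CR = Cu/(Cu+Co) = 31.1728/(31.1728+15.8771) = 0.6625
z = 0.4194
Q* = 336.2187 + 0.4194 * 83.6080 = 371.2839

371.2839 units


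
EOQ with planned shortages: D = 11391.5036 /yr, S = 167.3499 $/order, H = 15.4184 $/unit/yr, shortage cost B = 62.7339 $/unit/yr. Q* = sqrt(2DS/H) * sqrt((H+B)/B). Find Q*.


sqrt(2DS/H) = 497.2773
sqrt((H+B)/B) = 1.1161
Q* = 497.2773 * 1.1161 = 555.0324

555.0324 units


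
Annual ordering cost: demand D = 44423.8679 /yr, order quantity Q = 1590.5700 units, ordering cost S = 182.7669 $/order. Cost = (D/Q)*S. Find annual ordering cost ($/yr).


Number of orders = D/Q = 27.9295
Cost = 27.9295 * 182.7669 = 5104.5931

5104.5931 $/yr


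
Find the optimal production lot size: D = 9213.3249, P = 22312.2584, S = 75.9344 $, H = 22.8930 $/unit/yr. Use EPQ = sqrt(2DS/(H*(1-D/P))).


1 - D/P = 1 - 0.4129 = 0.5871
H*(1-D/P) = 13.4399
2DS = 1399216.5966
EPQ = sqrt(104109.3735) = 322.6598

322.6598 units


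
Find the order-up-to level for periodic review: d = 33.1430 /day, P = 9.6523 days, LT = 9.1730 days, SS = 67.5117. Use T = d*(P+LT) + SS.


P + LT = 18.8253
d*(P+LT) = 33.1430 * 18.8253 = 623.9269
T = 623.9269 + 67.5117 = 691.4386

691.4386 units


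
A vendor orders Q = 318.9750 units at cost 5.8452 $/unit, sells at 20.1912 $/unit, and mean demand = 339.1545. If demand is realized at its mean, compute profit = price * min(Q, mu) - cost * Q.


Sales at mu = min(318.9750, 339.1545) = 318.9750
Revenue = 20.1912 * 318.9750 = 6440.4880
Total cost = 5.8452 * 318.9750 = 1864.4727
Profit = 6440.4880 - 1864.4727 = 4576.0153

4576.0153 $


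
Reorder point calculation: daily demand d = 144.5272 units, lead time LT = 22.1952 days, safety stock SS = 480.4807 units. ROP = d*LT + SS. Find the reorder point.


d*LT = 144.5272 * 22.1952 = 3207.8101
ROP = 3207.8101 + 480.4807 = 3688.2908

3688.2908 units


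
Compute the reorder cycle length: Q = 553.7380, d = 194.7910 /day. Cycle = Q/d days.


Cycle = 553.7380 / 194.7910 = 2.8427

2.8427 days


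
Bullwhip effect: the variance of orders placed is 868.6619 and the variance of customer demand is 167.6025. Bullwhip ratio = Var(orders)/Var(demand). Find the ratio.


BW = 868.6619 / 167.6025 = 5.1829

5.1829


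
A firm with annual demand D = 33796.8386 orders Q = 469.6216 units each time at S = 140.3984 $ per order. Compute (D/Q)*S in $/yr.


Number of orders = D/Q = 71.9661
Cost = 71.9661 * 140.3984 = 10103.9264

10103.9264 $/yr


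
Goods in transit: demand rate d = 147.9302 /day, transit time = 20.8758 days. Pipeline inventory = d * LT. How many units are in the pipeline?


Pipeline = 147.9302 * 20.8758 = 3088.1613

3088.1613 units


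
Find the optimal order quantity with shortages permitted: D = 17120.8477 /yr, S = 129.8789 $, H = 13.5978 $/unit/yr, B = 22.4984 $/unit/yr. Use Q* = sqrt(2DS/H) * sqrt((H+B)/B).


sqrt(2DS/H) = 571.8901
sqrt((H+B)/B) = 1.2666
Q* = 571.8901 * 1.2666 = 724.3818

724.3818 units


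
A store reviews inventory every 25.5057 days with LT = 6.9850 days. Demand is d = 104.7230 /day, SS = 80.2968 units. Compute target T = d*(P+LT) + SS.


P + LT = 32.4907
d*(P+LT) = 104.7230 * 32.4907 = 3402.5236
T = 3402.5236 + 80.2968 = 3482.8204

3482.8204 units


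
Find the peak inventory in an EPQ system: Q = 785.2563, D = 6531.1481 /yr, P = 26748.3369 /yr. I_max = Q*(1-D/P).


D/P = 0.2442
1 - D/P = 0.7558
I_max = 785.2563 * 0.7558 = 593.5201

593.5201 units


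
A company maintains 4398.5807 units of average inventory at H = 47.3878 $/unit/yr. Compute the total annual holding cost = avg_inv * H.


Cost = 4398.5807 * 47.3878 = 208439.0625

208439.0625 $/yr


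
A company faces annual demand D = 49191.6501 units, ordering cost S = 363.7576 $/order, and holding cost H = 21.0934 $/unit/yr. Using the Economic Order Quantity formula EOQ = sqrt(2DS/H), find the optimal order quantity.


2*D*S = 2 * 49191.6501 * 363.7576 = 35787673.1608
2*D*S/H = 1696628.9532
EOQ = sqrt(1696628.9532) = 1302.5471

1302.5471 units


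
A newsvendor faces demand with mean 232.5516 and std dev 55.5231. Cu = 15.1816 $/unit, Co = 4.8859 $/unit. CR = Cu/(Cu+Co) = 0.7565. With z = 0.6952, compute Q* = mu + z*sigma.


CR = Cu/(Cu+Co) = 15.1816/(15.1816+4.8859) = 0.7565
z = 0.6952
Q* = 232.5516 + 0.6952 * 55.5231 = 271.1513

271.1513 units


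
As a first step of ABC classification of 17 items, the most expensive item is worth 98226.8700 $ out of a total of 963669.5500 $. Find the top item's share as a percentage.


Top item = 98226.8700
Total = 963669.5500
Percentage = 98226.8700 / 963669.5500 * 100 = 10.1930

10.1930%


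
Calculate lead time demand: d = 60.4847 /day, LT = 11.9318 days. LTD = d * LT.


LTD = 60.4847 * 11.9318 = 721.6913

721.6913 units


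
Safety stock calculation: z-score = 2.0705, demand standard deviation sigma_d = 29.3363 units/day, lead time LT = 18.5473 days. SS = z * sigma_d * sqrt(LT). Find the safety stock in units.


sqrt(LT) = sqrt(18.5473) = 4.3067
SS = 2.0705 * 29.3363 * 4.3067 = 261.5899

261.5899 units


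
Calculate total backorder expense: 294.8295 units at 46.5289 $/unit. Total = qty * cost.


Total = 294.8295 * 46.5289 = 13718.0923

13718.0923 $


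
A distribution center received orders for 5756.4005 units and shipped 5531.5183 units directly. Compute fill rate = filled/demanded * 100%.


FR = 5531.5183 / 5756.4005 * 100 = 96.0934

96.0934%


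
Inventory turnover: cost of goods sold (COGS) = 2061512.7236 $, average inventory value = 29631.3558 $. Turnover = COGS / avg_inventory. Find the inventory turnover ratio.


Turnover = 2061512.7236 / 29631.3558 = 69.5720

69.5720


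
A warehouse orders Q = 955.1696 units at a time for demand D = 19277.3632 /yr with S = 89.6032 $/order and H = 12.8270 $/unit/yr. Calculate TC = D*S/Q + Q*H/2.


Ordering cost = D*S/Q = 1808.3840
Holding cost = Q*H/2 = 6125.9802
TC = 1808.3840 + 6125.9802 = 7934.3642

7934.3642 $/yr


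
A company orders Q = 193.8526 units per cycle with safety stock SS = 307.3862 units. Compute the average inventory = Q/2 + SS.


Q/2 = 96.9263
Avg = 96.9263 + 307.3862 = 404.3125

404.3125 units


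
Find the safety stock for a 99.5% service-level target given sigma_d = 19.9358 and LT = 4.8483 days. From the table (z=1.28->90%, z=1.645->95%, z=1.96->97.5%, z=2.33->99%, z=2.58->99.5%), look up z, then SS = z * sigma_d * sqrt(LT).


From the table, SL = 99.5% corresponds to z = 2.58
sqrt(LT) = sqrt(4.8483) = 2.2019
SS = 2.58 * 19.9358 * 2.2019 = 113.2526

113.2526 units


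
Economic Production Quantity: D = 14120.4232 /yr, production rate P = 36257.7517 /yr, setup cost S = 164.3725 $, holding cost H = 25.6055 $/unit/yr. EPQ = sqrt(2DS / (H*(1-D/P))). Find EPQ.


1 - D/P = 1 - 0.3894 = 0.6106
H*(1-D/P) = 15.6335
2DS = 4642018.5249
EPQ = sqrt(296926.7121) = 544.9098

544.9098 units


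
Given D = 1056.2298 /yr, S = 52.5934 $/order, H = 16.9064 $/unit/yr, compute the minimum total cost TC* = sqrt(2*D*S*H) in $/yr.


2*D*S*H = 1878325.2622
TC* = sqrt(1878325.2622) = 1370.5201

1370.5201 $/yr


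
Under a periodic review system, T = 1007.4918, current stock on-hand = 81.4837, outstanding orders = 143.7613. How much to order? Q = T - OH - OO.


Inventory position = OH + OO = 81.4837 + 143.7613 = 225.2450
Q = 1007.4918 - 225.2450 = 782.2468

782.2468 units


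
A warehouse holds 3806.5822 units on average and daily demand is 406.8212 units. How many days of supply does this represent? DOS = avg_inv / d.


DOS = 3806.5822 / 406.8212 = 9.3569

9.3569 days


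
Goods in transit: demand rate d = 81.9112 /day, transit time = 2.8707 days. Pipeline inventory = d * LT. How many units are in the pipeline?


Pipeline = 81.9112 * 2.8707 = 235.1425

235.1425 units


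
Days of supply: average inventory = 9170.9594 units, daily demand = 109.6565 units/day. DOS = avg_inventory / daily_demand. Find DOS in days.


DOS = 9170.9594 / 109.6565 = 83.6335

83.6335 days


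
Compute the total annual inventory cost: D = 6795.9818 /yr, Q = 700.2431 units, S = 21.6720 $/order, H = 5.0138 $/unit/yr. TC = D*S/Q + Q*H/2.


Ordering cost = D*S/Q = 210.3306
Holding cost = Q*H/2 = 1755.4394
TC = 210.3306 + 1755.4394 = 1965.7700

1965.7700 $/yr


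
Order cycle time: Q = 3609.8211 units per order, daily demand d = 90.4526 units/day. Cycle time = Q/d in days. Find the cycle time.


Cycle = 3609.8211 / 90.4526 = 39.9084

39.9084 days


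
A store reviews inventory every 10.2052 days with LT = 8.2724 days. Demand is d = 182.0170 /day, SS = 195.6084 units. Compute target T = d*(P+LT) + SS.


P + LT = 18.4776
d*(P+LT) = 182.0170 * 18.4776 = 3363.2373
T = 3363.2373 + 195.6084 = 3558.8457

3558.8457 units


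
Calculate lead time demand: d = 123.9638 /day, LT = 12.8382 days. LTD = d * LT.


LTD = 123.9638 * 12.8382 = 1591.4721

1591.4721 units


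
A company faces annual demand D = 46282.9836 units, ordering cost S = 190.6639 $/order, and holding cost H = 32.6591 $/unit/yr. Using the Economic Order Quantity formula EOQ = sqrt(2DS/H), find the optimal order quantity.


2*D*S = 2 * 46282.9836 * 190.6639 = 17648988.3136
2*D*S/H = 540400.3268
EOQ = sqrt(540400.3268) = 735.1193

735.1193 units


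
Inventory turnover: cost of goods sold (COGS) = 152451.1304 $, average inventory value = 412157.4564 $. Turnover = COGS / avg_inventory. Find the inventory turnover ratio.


Turnover = 152451.1304 / 412157.4564 = 0.3699

0.3699


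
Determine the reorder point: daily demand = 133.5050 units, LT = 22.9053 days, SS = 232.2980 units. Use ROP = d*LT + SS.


d*LT = 133.5050 * 22.9053 = 3057.9721
ROP = 3057.9721 + 232.2980 = 3290.2701

3290.2701 units


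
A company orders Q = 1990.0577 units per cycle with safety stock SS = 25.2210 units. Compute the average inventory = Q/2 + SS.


Q/2 = 995.0289
Avg = 995.0289 + 25.2210 = 1020.2499

1020.2499 units


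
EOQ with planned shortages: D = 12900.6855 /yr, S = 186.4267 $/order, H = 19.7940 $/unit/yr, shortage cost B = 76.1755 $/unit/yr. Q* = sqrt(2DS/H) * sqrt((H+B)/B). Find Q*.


sqrt(2DS/H) = 492.9566
sqrt((H+B)/B) = 1.1224
Q* = 492.9566 * 1.1224 = 553.3089

553.3089 units


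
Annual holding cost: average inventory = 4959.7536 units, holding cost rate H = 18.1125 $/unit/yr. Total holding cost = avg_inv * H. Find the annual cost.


Cost = 4959.7536 * 18.1125 = 89833.5371

89833.5371 $/yr


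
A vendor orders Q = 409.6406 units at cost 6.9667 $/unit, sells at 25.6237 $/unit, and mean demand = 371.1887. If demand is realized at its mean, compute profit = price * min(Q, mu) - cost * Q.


Sales at mu = min(409.6406, 371.1887) = 371.1887
Revenue = 25.6237 * 371.1887 = 9511.2279
Total cost = 6.9667 * 409.6406 = 2853.8432
Profit = 9511.2279 - 2853.8432 = 6657.3847

6657.3847 $


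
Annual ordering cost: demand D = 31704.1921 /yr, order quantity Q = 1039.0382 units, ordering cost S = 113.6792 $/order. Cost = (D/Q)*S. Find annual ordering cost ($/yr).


Number of orders = D/Q = 30.5130
Cost = 30.5130 * 113.6792 = 3468.6956

3468.6956 $/yr


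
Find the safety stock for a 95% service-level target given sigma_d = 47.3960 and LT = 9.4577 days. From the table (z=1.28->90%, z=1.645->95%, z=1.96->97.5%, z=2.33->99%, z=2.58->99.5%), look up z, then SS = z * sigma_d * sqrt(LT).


From the table, SL = 95% corresponds to z = 1.645
sqrt(LT) = sqrt(9.4577) = 3.0753
SS = 1.645 * 47.3960 * 3.0753 = 239.7730

239.7730 units


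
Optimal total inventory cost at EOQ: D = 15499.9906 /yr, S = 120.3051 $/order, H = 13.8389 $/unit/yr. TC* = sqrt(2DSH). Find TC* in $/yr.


2*D*S*H = 51611566.4002
TC* = sqrt(51611566.4002) = 7184.1190

7184.1190 $/yr


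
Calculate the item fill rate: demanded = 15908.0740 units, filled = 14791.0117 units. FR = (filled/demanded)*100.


FR = 14791.0117 / 15908.0740 * 100 = 92.9780

92.9780%


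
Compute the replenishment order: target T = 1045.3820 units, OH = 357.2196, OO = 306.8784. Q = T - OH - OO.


Inventory position = OH + OO = 357.2196 + 306.8784 = 664.0980
Q = 1045.3820 - 664.0980 = 381.2840

381.2840 units


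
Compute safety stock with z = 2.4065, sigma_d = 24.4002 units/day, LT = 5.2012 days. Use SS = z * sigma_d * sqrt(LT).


sqrt(LT) = sqrt(5.2012) = 2.2806
SS = 2.4065 * 24.4002 * 2.2806 = 133.9156

133.9156 units


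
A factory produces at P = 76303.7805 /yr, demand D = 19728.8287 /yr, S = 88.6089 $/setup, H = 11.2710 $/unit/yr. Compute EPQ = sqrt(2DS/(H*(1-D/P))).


1 - D/P = 1 - 0.2586 = 0.7414
H*(1-D/P) = 8.3568
2DS = 3496299.6188
EPQ = sqrt(418377.2454) = 646.8209

646.8209 units


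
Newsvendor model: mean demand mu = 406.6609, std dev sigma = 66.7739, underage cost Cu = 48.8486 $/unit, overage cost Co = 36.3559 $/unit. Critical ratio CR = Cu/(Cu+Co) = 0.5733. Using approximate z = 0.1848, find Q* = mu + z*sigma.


CR = Cu/(Cu+Co) = 48.8486/(48.8486+36.3559) = 0.5733
z = 0.1848
Q* = 406.6609 + 0.1848 * 66.7739 = 419.0007

419.0007 units


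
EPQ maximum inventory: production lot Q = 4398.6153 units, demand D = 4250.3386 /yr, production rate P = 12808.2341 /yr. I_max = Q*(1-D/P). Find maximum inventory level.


D/P = 0.3318
1 - D/P = 0.6682
I_max = 4398.6153 * 0.6682 = 2938.9602

2938.9602 units


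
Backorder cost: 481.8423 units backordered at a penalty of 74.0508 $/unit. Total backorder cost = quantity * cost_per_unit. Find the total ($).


Total = 481.8423 * 74.0508 = 35680.8078

35680.8078 $


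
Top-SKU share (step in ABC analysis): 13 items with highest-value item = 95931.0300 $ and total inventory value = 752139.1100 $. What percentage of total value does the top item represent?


Top item = 95931.0300
Total = 752139.1100
Percentage = 95931.0300 / 752139.1100 * 100 = 12.7544

12.7544%


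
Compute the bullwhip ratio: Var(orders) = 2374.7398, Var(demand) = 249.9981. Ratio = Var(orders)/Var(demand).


BW = 2374.7398 / 249.9981 = 9.4990

9.4990


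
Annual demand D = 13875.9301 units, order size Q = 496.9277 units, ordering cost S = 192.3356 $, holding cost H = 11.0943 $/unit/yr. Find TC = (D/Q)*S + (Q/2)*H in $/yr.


Ordering cost = D*S/Q = 5370.6713
Holding cost = Q*H/2 = 2756.5325
TC = 5370.6713 + 2756.5325 = 8127.2038

8127.2038 $/yr


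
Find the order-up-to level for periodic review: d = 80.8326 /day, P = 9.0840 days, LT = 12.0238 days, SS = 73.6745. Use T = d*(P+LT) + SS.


P + LT = 21.1078
d*(P+LT) = 80.8326 * 21.1078 = 1706.1984
T = 1706.1984 + 73.6745 = 1779.8729

1779.8729 units


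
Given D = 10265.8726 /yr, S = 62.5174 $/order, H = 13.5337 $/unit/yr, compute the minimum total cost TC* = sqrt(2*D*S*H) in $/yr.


2*D*S*H = 17371739.9472
TC* = sqrt(17371739.9472) = 4167.9419

4167.9419 $/yr


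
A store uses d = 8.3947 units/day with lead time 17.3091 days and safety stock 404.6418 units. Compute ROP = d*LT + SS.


d*LT = 8.3947 * 17.3091 = 145.3047
ROP = 145.3047 + 404.6418 = 549.9465

549.9465 units


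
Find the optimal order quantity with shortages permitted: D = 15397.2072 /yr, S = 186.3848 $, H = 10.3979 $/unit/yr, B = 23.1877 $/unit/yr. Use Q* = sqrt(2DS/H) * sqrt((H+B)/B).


sqrt(2DS/H) = 742.9651
sqrt((H+B)/B) = 1.2035
Q* = 742.9651 * 1.2035 = 894.1618

894.1618 units


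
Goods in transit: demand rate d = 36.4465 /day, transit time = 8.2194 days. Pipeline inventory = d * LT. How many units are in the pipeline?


Pipeline = 36.4465 * 8.2194 = 299.5684

299.5684 units


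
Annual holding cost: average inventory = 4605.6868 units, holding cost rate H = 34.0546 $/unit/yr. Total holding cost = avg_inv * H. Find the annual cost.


Cost = 4605.6868 * 34.0546 = 156844.8217

156844.8217 $/yr


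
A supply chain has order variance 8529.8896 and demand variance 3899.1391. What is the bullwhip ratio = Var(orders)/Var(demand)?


BW = 8529.8896 / 3899.1391 = 2.1876

2.1876


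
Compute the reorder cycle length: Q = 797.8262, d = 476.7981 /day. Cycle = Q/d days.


Cycle = 797.8262 / 476.7981 = 1.6733

1.6733 days


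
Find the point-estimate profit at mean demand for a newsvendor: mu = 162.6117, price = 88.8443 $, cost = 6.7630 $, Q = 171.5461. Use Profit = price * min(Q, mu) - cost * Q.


Sales at mu = min(171.5461, 162.6117) = 162.6117
Revenue = 88.8443 * 162.6117 = 14447.1227
Total cost = 6.7630 * 171.5461 = 1160.1663
Profit = 14447.1227 - 1160.1663 = 13286.9564

13286.9564 $


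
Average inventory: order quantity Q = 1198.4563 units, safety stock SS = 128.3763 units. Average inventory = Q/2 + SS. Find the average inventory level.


Q/2 = 599.2282
Avg = 599.2282 + 128.3763 = 727.6045

727.6045 units


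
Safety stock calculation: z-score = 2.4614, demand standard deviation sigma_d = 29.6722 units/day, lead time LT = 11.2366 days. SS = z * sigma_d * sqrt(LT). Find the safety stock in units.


sqrt(LT) = sqrt(11.2366) = 3.3521
SS = 2.4614 * 29.6722 * 3.3521 = 244.8214

244.8214 units


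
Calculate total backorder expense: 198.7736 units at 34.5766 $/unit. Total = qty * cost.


Total = 198.7736 * 34.5766 = 6872.9153

6872.9153 $


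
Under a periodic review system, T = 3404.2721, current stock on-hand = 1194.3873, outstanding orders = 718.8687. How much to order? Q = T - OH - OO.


Inventory position = OH + OO = 1194.3873 + 718.8687 = 1913.2560
Q = 3404.2721 - 1913.2560 = 1491.0161

1491.0161 units


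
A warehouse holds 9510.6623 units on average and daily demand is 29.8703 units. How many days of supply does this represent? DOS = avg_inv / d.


DOS = 9510.6623 / 29.8703 = 318.3986

318.3986 days


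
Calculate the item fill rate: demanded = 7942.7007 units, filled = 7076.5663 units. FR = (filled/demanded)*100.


FR = 7076.5663 / 7942.7007 * 100 = 89.0952

89.0952%


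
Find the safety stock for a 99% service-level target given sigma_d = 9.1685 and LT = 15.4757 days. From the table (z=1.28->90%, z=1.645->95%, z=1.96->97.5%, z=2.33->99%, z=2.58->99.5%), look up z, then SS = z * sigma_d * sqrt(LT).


From the table, SL = 99% corresponds to z = 2.33
sqrt(LT) = sqrt(15.4757) = 3.9339
SS = 2.33 * 9.1685 * 3.9339 = 84.0387

84.0387 units


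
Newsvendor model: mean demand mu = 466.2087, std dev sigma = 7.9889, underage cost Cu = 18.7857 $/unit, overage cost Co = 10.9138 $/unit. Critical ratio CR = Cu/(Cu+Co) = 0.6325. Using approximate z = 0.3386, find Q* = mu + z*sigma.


CR = Cu/(Cu+Co) = 18.7857/(18.7857+10.9138) = 0.6325
z = 0.3386
Q* = 466.2087 + 0.3386 * 7.9889 = 468.9137

468.9137 units


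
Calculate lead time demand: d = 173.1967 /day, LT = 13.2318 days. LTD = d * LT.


LTD = 173.1967 * 13.2318 = 2291.7041

2291.7041 units


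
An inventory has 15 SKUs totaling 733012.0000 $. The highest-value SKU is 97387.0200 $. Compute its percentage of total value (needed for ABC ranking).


Top item = 97387.0200
Total = 733012.0000
Percentage = 97387.0200 / 733012.0000 * 100 = 13.2859

13.2859%


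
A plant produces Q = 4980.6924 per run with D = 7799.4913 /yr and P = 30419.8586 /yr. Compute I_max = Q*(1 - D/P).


D/P = 0.2564
1 - D/P = 0.7436
I_max = 4980.6924 * 0.7436 = 3703.6691

3703.6691 units


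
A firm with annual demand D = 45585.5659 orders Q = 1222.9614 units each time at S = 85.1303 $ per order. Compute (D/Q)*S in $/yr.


Number of orders = D/Q = 37.2747
Cost = 37.2747 * 85.1303 = 3173.2096

3173.2096 $/yr


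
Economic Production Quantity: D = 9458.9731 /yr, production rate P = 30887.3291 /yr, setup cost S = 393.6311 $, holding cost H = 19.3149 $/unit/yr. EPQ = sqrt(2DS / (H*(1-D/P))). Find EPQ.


1 - D/P = 1 - 0.3062 = 0.6938
H*(1-D/P) = 13.3999
2DS = 7446691.9724
EPQ = sqrt(555728.1913) = 745.4718

745.4718 units


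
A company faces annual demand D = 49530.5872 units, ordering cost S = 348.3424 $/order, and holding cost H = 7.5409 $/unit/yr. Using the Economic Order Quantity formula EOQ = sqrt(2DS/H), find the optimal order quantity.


2*D*S = 2 * 49530.5872 * 348.3424 = 34507207.2373
2*D*S/H = 4576006.4763
EOQ = sqrt(4576006.4763) = 2139.1602

2139.1602 units


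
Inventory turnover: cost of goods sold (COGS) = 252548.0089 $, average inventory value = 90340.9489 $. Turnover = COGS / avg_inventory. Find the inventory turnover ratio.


Turnover = 252548.0089 / 90340.9489 = 2.7955

2.7955


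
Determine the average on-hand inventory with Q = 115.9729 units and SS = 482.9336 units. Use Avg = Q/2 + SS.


Q/2 = 57.9864
Avg = 57.9864 + 482.9336 = 540.9201

540.9201 units


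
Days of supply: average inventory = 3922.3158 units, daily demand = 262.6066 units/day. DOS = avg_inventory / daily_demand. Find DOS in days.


DOS = 3922.3158 / 262.6066 = 14.9361

14.9361 days


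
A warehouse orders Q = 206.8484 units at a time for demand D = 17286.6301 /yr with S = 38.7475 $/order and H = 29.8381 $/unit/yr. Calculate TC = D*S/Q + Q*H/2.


Ordering cost = D*S/Q = 3238.1865
Holding cost = Q*H/2 = 3085.9816
TC = 3238.1865 + 3085.9816 = 6324.1681

6324.1681 $/yr


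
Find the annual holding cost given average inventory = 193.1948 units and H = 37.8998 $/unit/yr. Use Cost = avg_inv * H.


Cost = 193.1948 * 37.8998 = 7322.0443

7322.0443 $/yr


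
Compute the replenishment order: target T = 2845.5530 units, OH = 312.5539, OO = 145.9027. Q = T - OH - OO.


Inventory position = OH + OO = 312.5539 + 145.9027 = 458.4566
Q = 2845.5530 - 458.4566 = 2387.0964

2387.0964 units


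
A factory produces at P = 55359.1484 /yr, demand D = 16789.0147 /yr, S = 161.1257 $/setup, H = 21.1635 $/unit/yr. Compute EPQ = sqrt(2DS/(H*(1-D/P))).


1 - D/P = 1 - 0.3033 = 0.6967
H*(1-D/P) = 14.7452
2DS = 5410283.4917
EPQ = sqrt(366919.4941) = 605.7388

605.7388 units


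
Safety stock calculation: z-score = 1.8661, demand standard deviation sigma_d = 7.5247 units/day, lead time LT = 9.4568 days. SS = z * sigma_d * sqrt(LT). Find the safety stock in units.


sqrt(LT) = sqrt(9.4568) = 3.0752
SS = 1.8661 * 7.5247 * 3.0752 = 43.1813

43.1813 units


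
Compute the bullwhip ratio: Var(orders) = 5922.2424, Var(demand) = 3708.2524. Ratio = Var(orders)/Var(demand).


BW = 5922.2424 / 3708.2524 = 1.5970

1.5970


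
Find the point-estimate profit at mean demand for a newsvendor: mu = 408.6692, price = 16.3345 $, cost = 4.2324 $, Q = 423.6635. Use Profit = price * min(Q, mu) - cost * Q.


Sales at mu = min(423.6635, 408.6692) = 408.6692
Revenue = 16.3345 * 408.6692 = 6675.4070
Total cost = 4.2324 * 423.6635 = 1793.1134
Profit = 6675.4070 - 1793.1134 = 4882.2936

4882.2936 $


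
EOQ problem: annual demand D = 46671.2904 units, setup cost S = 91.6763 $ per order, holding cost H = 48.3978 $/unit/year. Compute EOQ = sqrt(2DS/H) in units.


2*D*S = 2 * 46671.2904 * 91.6763 = 8557302.4402
2*D*S/H = 176811.8063
EOQ = sqrt(176811.8063) = 420.4900

420.4900 units


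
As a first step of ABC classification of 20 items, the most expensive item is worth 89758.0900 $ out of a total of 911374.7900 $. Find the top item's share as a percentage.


Top item = 89758.0900
Total = 911374.7900
Percentage = 89758.0900 / 911374.7900 * 100 = 9.8486

9.8486%


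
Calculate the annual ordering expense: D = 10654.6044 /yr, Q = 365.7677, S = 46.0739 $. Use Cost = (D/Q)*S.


Number of orders = D/Q = 29.1294
Cost = 29.1294 * 46.0739 = 1342.1064

1342.1064 $/yr


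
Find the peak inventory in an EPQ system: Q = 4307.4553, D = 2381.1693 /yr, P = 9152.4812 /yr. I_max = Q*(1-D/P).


D/P = 0.2602
1 - D/P = 0.7398
I_max = 4307.4553 * 0.7398 = 3186.7996

3186.7996 units


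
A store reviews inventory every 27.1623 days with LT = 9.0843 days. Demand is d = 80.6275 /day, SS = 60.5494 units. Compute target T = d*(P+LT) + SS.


P + LT = 36.2466
d*(P+LT) = 80.6275 * 36.2466 = 2922.4727
T = 2922.4727 + 60.5494 = 2983.0221

2983.0221 units


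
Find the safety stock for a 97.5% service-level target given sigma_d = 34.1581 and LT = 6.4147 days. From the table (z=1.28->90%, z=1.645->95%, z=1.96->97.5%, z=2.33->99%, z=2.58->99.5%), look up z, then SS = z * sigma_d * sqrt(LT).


From the table, SL = 97.5% corresponds to z = 1.96
sqrt(LT) = sqrt(6.4147) = 2.5327
SS = 1.96 * 34.1581 * 2.5327 = 169.5657

169.5657 units


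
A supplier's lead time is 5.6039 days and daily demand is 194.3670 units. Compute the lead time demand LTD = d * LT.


LTD = 194.3670 * 5.6039 = 1089.2132

1089.2132 units


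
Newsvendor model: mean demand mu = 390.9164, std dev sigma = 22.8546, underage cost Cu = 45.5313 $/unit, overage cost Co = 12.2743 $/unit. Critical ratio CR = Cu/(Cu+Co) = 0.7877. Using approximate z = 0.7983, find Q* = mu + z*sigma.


CR = Cu/(Cu+Co) = 45.5313/(45.5313+12.2743) = 0.7877
z = 0.7983
Q* = 390.9164 + 0.7983 * 22.8546 = 409.1612

409.1612 units


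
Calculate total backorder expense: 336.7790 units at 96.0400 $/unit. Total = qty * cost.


Total = 336.7790 * 96.0400 = 32344.2552

32344.2552 $


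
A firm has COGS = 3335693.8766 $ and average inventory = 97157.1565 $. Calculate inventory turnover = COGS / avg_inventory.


Turnover = 3335693.8766 / 97157.1565 = 34.3330

34.3330


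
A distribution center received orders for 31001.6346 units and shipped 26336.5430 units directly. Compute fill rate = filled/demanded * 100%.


FR = 26336.5430 / 31001.6346 * 100 = 84.9521

84.9521%


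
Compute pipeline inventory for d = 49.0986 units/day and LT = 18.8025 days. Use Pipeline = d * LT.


Pipeline = 49.0986 * 18.8025 = 923.1764

923.1764 units


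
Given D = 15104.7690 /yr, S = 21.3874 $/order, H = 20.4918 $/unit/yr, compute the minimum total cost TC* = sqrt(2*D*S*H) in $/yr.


2*D*S*H = 13239823.1485
TC* = sqrt(13239823.1485) = 3638.6568

3638.6568 $/yr


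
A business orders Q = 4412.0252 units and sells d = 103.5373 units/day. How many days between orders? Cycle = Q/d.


Cycle = 4412.0252 / 103.5373 = 42.6129

42.6129 days


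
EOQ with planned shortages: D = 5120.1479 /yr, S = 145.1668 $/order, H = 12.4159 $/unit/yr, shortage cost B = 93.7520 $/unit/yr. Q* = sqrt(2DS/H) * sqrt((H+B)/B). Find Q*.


sqrt(2DS/H) = 346.0197
sqrt((H+B)/B) = 1.0642
Q* = 346.0197 * 1.0642 = 368.2198

368.2198 units


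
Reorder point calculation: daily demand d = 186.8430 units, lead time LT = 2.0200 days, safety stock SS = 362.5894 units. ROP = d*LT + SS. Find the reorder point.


d*LT = 186.8430 * 2.0200 = 377.4229
ROP = 377.4229 + 362.5894 = 740.0123

740.0123 units


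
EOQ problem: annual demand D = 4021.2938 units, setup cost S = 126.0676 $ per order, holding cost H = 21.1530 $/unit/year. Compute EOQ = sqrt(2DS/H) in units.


2*D*S = 2 * 4021.2938 * 126.0676 = 1013909.7165
2*D*S/H = 47932.1948
EOQ = sqrt(47932.1948) = 218.9342

218.9342 units


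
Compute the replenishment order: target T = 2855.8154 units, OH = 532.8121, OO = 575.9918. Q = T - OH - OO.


Inventory position = OH + OO = 532.8121 + 575.9918 = 1108.8039
Q = 2855.8154 - 1108.8039 = 1747.0115

1747.0115 units


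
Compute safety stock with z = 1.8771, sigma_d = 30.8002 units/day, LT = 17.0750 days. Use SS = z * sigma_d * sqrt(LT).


sqrt(LT) = sqrt(17.0750) = 4.1322
SS = 1.8771 * 30.8002 * 4.1322 = 238.9028

238.9028 units


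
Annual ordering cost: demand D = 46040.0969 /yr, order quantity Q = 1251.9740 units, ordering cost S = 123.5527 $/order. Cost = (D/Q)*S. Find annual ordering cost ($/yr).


Number of orders = D/Q = 36.7740
Cost = 36.7740 * 123.5527 = 4543.5275

4543.5275 $/yr


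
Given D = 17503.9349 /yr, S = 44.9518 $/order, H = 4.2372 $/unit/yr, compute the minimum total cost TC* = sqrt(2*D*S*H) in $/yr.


2*D*S*H = 6667940.8026
TC* = sqrt(6667940.8026) = 2582.2356

2582.2356 $/yr


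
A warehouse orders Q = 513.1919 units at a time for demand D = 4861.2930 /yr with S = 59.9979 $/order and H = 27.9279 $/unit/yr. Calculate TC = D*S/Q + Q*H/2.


Ordering cost = D*S/Q = 568.3398
Holding cost = Q*H/2 = 7166.1860
TC = 568.3398 + 7166.1860 = 7734.5258

7734.5258 $/yr


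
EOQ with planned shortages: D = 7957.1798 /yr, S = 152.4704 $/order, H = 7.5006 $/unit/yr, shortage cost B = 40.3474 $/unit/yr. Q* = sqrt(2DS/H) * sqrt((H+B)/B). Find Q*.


sqrt(2DS/H) = 568.7735
sqrt((H+B)/B) = 1.0890
Q* = 568.7735 * 1.0890 = 619.3890

619.3890 units


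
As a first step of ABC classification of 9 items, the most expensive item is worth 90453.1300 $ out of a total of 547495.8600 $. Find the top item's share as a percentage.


Top item = 90453.1300
Total = 547495.8600
Percentage = 90453.1300 / 547495.8600 * 100 = 16.5212

16.5212%


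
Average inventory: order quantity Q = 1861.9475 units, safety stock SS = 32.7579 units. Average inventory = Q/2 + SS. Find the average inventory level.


Q/2 = 930.9737
Avg = 930.9737 + 32.7579 = 963.7316

963.7316 units


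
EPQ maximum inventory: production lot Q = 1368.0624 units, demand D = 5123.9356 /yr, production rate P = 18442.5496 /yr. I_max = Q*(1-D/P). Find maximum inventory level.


D/P = 0.2778
1 - D/P = 0.7222
I_max = 1368.0624 * 0.7222 = 987.9705

987.9705 units


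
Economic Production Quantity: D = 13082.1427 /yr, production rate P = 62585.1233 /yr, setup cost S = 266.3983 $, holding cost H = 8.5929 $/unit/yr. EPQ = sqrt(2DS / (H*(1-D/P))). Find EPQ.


1 - D/P = 1 - 0.2090 = 0.7910
H*(1-D/P) = 6.7967
2DS = 6970121.1513
EPQ = sqrt(1025511.0222) = 1012.6752

1012.6752 units


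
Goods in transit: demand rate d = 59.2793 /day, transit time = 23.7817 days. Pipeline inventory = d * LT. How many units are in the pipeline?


Pipeline = 59.2793 * 23.7817 = 1409.7625

1409.7625 units


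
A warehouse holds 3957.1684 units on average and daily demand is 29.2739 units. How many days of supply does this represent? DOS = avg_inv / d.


DOS = 3957.1684 / 29.2739 = 135.1774

135.1774 days


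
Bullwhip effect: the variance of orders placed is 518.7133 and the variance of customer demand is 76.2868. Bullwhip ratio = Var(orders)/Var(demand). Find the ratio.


BW = 518.7133 / 76.2868 = 6.7995

6.7995


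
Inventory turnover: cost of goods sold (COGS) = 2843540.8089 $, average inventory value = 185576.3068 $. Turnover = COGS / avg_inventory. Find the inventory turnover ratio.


Turnover = 2843540.8089 / 185576.3068 = 15.3228

15.3228


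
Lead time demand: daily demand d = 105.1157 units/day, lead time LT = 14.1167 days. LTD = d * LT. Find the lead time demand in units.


LTD = 105.1157 * 14.1167 = 1483.8868

1483.8868 units


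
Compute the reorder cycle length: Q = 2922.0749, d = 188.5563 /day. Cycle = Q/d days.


Cycle = 2922.0749 / 188.5563 = 15.4971

15.4971 days


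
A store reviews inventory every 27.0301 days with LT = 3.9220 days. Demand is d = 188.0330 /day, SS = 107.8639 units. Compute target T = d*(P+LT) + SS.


P + LT = 30.9521
d*(P+LT) = 188.0330 * 30.9521 = 5820.0162
T = 5820.0162 + 107.8639 = 5927.8801

5927.8801 units


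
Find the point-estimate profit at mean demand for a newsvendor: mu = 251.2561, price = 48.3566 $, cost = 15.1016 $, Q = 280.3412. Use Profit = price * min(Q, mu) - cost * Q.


Sales at mu = min(280.3412, 251.2561) = 251.2561
Revenue = 48.3566 * 251.2561 = 12149.8907
Total cost = 15.1016 * 280.3412 = 4233.6007
Profit = 12149.8907 - 4233.6007 = 7916.2901

7916.2901 $


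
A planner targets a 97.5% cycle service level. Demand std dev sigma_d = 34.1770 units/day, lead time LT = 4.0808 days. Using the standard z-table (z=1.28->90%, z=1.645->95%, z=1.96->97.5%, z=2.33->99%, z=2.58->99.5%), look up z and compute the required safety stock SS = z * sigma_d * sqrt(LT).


From the table, SL = 97.5% corresponds to z = 1.96
sqrt(LT) = sqrt(4.0808) = 2.0201
SS = 1.96 * 34.1770 * 2.0201 = 135.3202

135.3202 units


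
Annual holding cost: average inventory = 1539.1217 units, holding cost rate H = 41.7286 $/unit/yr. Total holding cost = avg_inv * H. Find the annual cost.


Cost = 1539.1217 * 41.7286 = 64225.3938

64225.3938 $/yr


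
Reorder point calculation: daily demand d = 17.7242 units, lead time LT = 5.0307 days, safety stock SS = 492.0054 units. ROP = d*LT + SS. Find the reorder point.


d*LT = 17.7242 * 5.0307 = 89.1651
ROP = 89.1651 + 492.0054 = 581.1705

581.1705 units


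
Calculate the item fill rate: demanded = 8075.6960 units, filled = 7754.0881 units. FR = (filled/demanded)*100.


FR = 7754.0881 / 8075.6960 * 100 = 96.0176

96.0176%


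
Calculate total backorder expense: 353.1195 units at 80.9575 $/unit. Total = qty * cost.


Total = 353.1195 * 80.9575 = 28587.6719

28587.6719 $


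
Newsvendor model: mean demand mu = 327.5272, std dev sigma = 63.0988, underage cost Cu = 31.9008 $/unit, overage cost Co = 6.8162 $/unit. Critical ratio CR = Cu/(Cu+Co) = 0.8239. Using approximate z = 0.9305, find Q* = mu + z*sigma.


CR = Cu/(Cu+Co) = 31.9008/(31.9008+6.8162) = 0.8239
z = 0.9305
Q* = 327.5272 + 0.9305 * 63.0988 = 386.2406

386.2406 units


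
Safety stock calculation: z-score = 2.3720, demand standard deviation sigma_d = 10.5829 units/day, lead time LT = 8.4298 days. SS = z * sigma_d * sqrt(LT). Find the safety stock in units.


sqrt(LT) = sqrt(8.4298) = 2.9034
SS = 2.3720 * 10.5829 * 2.9034 = 72.8833

72.8833 units


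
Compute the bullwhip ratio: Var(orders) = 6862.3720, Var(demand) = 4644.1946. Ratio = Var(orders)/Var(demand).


BW = 6862.3720 / 4644.1946 = 1.4776

1.4776


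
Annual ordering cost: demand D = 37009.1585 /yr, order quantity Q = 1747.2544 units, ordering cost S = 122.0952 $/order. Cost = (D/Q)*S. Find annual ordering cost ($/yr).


Number of orders = D/Q = 21.1813
Cost = 21.1813 * 122.0952 = 2586.1378

2586.1378 $/yr


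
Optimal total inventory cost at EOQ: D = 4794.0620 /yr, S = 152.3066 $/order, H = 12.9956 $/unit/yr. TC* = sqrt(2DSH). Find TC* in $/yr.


2*D*S*H = 18977923.8965
TC* = sqrt(18977923.8965) = 4356.3659

4356.3659 $/yr


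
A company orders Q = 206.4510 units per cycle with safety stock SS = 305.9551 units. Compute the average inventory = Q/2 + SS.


Q/2 = 103.2255
Avg = 103.2255 + 305.9551 = 409.1806

409.1806 units


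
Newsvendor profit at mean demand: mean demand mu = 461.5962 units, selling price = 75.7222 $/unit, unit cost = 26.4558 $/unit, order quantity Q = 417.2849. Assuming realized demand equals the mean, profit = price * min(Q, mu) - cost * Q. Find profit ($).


Sales at mu = min(417.2849, 461.5962) = 417.2849
Revenue = 75.7222 * 417.2849 = 31597.7307
Total cost = 26.4558 * 417.2849 = 11039.6059
Profit = 31597.7307 - 11039.6059 = 20558.1248

20558.1248 $


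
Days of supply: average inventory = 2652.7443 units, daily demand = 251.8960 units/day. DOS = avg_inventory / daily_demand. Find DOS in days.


DOS = 2652.7443 / 251.8960 = 10.5311

10.5311 days


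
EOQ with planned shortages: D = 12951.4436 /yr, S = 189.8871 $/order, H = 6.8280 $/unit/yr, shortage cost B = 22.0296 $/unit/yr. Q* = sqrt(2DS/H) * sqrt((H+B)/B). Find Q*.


sqrt(2DS/H) = 848.7408
sqrt((H+B)/B) = 1.1445
Q* = 848.7408 * 1.1445 = 971.4084

971.4084 units


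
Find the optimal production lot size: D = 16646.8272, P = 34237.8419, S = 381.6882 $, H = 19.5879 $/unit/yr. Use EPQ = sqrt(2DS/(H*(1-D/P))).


1 - D/P = 1 - 0.4862 = 0.5138
H*(1-D/P) = 10.0640
2DS = 12707795.0194
EPQ = sqrt(1262693.1177) = 1123.6962

1123.6962 units


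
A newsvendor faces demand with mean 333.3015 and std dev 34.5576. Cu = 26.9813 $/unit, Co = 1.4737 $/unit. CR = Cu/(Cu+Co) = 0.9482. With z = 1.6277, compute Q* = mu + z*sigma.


CR = Cu/(Cu+Co) = 26.9813/(26.9813+1.4737) = 0.9482
z = 1.6277
Q* = 333.3015 + 1.6277 * 34.5576 = 389.5509

389.5509 units


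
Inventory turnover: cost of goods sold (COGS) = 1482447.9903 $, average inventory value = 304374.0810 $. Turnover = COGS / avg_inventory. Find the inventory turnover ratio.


Turnover = 1482447.9903 / 304374.0810 = 4.8705

4.8705


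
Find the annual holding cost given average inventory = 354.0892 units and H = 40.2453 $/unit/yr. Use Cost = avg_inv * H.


Cost = 354.0892 * 40.2453 = 14250.4261

14250.4261 $/yr


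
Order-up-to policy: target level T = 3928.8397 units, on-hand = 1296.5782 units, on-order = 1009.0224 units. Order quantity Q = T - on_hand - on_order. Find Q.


Inventory position = OH + OO = 1296.5782 + 1009.0224 = 2305.6006
Q = 3928.8397 - 2305.6006 = 1623.2391

1623.2391 units


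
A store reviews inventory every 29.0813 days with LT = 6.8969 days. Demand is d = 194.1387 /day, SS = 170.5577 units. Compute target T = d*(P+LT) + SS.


P + LT = 35.9782
d*(P+LT) = 194.1387 * 35.9782 = 6984.7610
T = 6984.7610 + 170.5577 = 7155.3187

7155.3187 units


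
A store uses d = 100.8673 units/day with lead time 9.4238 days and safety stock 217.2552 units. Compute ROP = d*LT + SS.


d*LT = 100.8673 * 9.4238 = 950.5533
ROP = 950.5533 + 217.2552 = 1167.8085

1167.8085 units


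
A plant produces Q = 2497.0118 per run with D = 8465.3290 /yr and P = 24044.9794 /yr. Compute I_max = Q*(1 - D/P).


D/P = 0.3521
1 - D/P = 0.6479
I_max = 2497.0118 * 0.6479 = 1617.9083

1617.9083 units


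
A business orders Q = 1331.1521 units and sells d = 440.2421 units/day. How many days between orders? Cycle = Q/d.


Cycle = 1331.1521 / 440.2421 = 3.0237

3.0237 days


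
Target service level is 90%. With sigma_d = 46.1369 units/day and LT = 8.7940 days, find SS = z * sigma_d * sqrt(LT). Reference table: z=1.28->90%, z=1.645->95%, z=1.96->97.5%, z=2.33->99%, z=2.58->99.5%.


From the table, SL = 90% corresponds to z = 1.28
sqrt(LT) = sqrt(8.7940) = 2.9655
SS = 1.28 * 46.1369 * 2.9655 = 175.1264

175.1264 units


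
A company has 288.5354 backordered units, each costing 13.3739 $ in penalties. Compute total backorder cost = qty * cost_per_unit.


Total = 288.5354 * 13.3739 = 3858.8436

3858.8436 $


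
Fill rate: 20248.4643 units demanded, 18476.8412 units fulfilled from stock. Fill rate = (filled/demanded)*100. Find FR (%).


FR = 18476.8412 / 20248.4643 * 100 = 91.2506

91.2506%


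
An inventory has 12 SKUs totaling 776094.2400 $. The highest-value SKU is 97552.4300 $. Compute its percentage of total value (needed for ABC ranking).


Top item = 97552.4300
Total = 776094.2400
Percentage = 97552.4300 / 776094.2400 * 100 = 12.5697

12.5697%


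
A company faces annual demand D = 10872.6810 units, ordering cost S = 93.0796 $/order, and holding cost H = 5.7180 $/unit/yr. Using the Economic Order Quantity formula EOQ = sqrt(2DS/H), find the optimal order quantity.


2*D*S = 2 * 10872.6810 * 93.0796 = 2024049.5968
2*D*S/H = 353978.5934
EOQ = sqrt(353978.5934) = 594.9610

594.9610 units


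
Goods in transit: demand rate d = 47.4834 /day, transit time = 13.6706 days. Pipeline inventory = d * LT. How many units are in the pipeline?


Pipeline = 47.4834 * 13.6706 = 649.1266

649.1266 units


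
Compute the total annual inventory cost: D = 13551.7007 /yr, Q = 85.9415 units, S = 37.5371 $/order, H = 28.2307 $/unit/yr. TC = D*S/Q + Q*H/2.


Ordering cost = D*S/Q = 5919.0443
Holding cost = Q*H/2 = 1213.0944
TC = 5919.0443 + 1213.0944 = 7132.1386

7132.1386 $/yr
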